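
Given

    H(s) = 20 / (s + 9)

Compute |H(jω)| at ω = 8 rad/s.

Substitute s = j8: numerator = 20, denominator = 9 + j8.
|H(j8)| = |20| / |9 + j8| = 20 / 12.042 ≈ 1.661.

|H(j8)| ≈ 1.661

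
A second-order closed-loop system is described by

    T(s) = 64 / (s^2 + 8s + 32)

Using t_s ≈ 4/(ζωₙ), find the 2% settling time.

Comparing s^2 + 8s + 32 to s^2 + 2ζωₙs + ωₙ²: ωₙ = √32 ≈ 5.657 rad/s and ζ = 8/(2·√32) ≈ 0.7071.
ζωₙ = 8/2 = 4, so t_s ≈ 4/(ζωₙ) = 4/4 = 1 s.

t_s ≈ 1 s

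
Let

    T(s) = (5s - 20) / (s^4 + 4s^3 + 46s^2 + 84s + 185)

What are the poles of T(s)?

The poles are the roots of the denominator s^4 + 4s^3 + 46s^2 + 84s + 185 = 0.
No real roots exist; factor into two real quadratics: (s^2 + 2s + 5)(s^2 + 2s + 37) = 0.
Each quadratic gives a conjugate pair via the quadratic formula.

s = -1 + 2j, -1 - 2j, -1 + 6j, -1 - 6j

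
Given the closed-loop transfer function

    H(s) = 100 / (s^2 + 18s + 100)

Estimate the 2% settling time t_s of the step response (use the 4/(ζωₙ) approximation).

Comparing s^2 + 18s + 100 to s^2 + 2ζωₙs + ωₙ²: ωₙ = 10 rad/s and ζ = 18/(2·10) = 0.9.
ζωₙ = 18/2 = 9, so t_s ≈ 4/(ζωₙ) = 4/9 ≈ 0.4444 s.

t_s ≈ 0.4444 s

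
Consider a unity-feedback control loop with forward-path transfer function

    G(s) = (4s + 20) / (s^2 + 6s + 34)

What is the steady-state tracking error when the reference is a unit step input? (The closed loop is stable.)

e_ss = 0.6296

G(s) has no poles at the origin.
This is a Type 0 system. Kp = lim_{s→0} G(s) = 20/34 = 10/17.
e_ss = 1/(1 + Kp) = 1/(1 + 10/17) = 17/27 ≈ 0.6296.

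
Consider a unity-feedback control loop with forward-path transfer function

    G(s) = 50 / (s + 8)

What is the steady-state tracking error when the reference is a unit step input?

e_ss = 0.1379

G(s) has no poles at the origin.
This is a Type 0 system. Kp = lim_{s→0} G(s) = 50/8 = 25/4.
e_ss = 1/(1 + Kp) = 1/(1 + 25/4) = 4/29 ≈ 0.1379.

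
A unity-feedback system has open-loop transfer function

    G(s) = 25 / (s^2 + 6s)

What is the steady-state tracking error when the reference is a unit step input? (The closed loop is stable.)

e_ss = 0

G(s) has one pole at the origin.
This is a Type 1 system; for a step input the steady-state error is zero.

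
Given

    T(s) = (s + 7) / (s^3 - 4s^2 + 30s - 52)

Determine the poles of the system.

s = 1 ± 5j, 2

The poles are the roots of the denominator s^3 - 4s^2 + 30s - 52 = 0.
Trying s = 2: the polynomial evaluates to 0, so (s - 2) is a factor.
Dividing out leaves s^2 - 2s + 26 = 0.
The quadratic formula then gives s = 1 ± 5j.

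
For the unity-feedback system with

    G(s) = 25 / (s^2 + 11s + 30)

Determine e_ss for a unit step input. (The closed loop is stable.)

G(s) has no poles at the origin.
This is a Type 0 system. Kp = lim_{s→0} G(s) = 25/30 = 5/6.
e_ss = 1/(1 + Kp) = 1/(1 + 5/6) = 6/11 ≈ 0.5455.

e_ss = 0.5455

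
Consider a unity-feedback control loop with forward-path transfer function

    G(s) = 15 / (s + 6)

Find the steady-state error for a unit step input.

G(s) has no poles at the origin.
This is a Type 0 system. Kp = lim_{s→0} G(s) = 15/6 = 5/2.
e_ss = 1/(1 + Kp) = 1/(1 + 5/2) = 2/7 ≈ 0.2857.

e_ss = 0.2857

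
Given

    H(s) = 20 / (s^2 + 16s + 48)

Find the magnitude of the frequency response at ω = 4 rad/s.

Substitute s = j4: numerator = 20, denominator = 32 + j64.
|H(j4)| = |20| / |32 + j64| = 20 / 71.554 ≈ 0.2795.

|H(j4)| ≈ 0.2795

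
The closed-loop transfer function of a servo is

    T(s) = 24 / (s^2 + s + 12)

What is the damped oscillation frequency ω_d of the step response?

Comparing s^2 + s + 12 to s^2 + 2ζωₙs + ωₙ²: ωₙ = √12 ≈ 3.464 rad/s and ζ = 1/(2·√12) ≈ 0.1443.
ζωₙ = 1/2 = 0.5, so ω_d = ωₙ√(1−ζ²) = √(ωₙ² − (ζωₙ)²) = √(12 − 0.5²) = √11.75 ≈ 3.428 rad/s.

ω_d ≈ 3.428 rad/s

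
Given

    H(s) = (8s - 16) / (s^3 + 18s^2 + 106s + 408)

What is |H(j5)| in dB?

|H(j5)|_dB ≈ -19.5 dB

Substitute s = j5: numerator = -16 + j40, denominator = -42 + j405.
|H(j5)| = |-16 + j40| / |-42 + j405| = 43.081 / 407.17 ≈ 0.1058.
In decibels: 20·log₁₀(0.1058) ≈ -19.5 dB.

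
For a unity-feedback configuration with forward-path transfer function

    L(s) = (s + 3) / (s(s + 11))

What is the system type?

Type 1

The denominator has 1 factor of s at the origin (free integrator), so this is a Type 1 system.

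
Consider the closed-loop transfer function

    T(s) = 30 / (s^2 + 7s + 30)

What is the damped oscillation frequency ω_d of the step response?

Comparing s^2 + 7s + 30 to s^2 + 2ζωₙs + ωₙ²: ωₙ = √30 ≈ 5.477 rad/s and ζ = 7/(2·√30) ≈ 0.6390.
ζωₙ = 7/2 = 3.5, so ω_d = ωₙ√(1−ζ²) = √(ωₙ² − (ζωₙ)²) = √(30 − 3.5²) = √17.75 ≈ 4.213 rad/s.

ω_d ≈ 4.213 rad/s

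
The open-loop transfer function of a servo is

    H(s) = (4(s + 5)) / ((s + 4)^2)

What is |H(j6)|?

|H(j6)| ≈ 0.6008

Substitute s = j6: numerator = 20 + j24, denominator = -20 + j48.
|H(j6)| = |20 + j24| / |-20 + j48| = 31.241 / 52 ≈ 0.6008.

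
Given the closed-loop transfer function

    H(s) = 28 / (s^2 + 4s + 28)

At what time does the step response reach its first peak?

Comparing s^2 + 4s + 28 to s^2 + 2ζωₙs + ωₙ²: ωₙ = √28 ≈ 5.292 rad/s and ζ = 4/(2·√28) ≈ 0.3780.
ζωₙ = 4/2 = 2, so ω_d = ωₙ√(1−ζ²) = √(ωₙ² − (ζωₙ)²) = √(28 − 2²) = √24 ≈ 4.899 rad/s.
t_p = π/ω_d = π/4.899 ≈ 0.6413 s.

t_p ≈ 0.6413 s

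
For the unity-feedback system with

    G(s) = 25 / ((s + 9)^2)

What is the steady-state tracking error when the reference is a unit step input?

G(s) has no poles at the origin.
This is a Type 0 system. Kp = lim_{s→0} G(s) = 25/81.
e_ss = 1/(1 + Kp) = 1/(1 + 25/81) = 81/106 ≈ 0.7642.

e_ss = 0.7642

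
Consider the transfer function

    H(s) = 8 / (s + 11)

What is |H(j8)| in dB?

Substitute s = j8: numerator = 8, denominator = 11 + j8.
|H(j8)| = |8| / |11 + j8| = 8 / 13.601 ≈ 0.5882.
In decibels: 20·log₁₀(0.5882) ≈ -4.61 dB.

|H(j8)|_dB ≈ -4.61 dB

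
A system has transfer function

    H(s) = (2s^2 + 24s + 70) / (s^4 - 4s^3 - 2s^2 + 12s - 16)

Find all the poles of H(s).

The poles are the roots of the denominator s^4 - 4s^3 - 2s^2 + 12s - 16 = 0.
Trying s = 4: the polynomial evaluates to 0, so (s - 4) is a factor.
Dividing out leaves s^3 - 2s + 4 = 0.
This factors further as (s^2 - 2s + 2)(s + 2) = 0.

s = 1 ± j, 4, -2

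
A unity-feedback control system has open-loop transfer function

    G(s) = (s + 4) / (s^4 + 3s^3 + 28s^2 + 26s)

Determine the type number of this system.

Factor s from the denominator: s^4 + 3s^3 + 28s^2 + 26s = s·(s^3 + 3s^2 + 28s + 26).
There is 1 pole at the origin, so the system is Type 1.

Type 1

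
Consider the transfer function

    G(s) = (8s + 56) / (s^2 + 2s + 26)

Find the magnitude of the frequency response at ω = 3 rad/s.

|G(j3)| ≈ 3.380

Substitute s = j3: numerator = 56 + j24, denominator = 17 + j6.
|G(j3)| = |56 + j24| / |17 + j6| = 60.926 / 18.028 ≈ 3.380.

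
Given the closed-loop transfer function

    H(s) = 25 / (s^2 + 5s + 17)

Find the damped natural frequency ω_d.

ω_d ≈ 3.279 rad/s

Comparing s^2 + 5s + 17 to s^2 + 2ζωₙs + ωₙ²: ωₙ = √17 ≈ 4.123 rad/s and ζ = 5/(2·√17) ≈ 0.6063.
ζωₙ = 5/2 = 2.5, so ω_d = ωₙ√(1−ζ²) = √(ωₙ² − (ζωₙ)²) = √(17 − 2.5²) = √10.75 ≈ 3.279 rad/s.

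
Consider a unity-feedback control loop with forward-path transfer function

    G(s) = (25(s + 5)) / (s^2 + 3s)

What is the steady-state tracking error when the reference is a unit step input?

G(s) has one pole at the origin.
This is a Type 1 system; for a step input the steady-state error is zero.

e_ss = 0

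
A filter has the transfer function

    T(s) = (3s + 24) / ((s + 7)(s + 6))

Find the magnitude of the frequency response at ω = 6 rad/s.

Substitute s = j6: numerator = 24 + j18, denominator = 6 + j78.
|T(j6)| = |24 + j18| / |6 + j78| = 30 / 78.230 ≈ 0.3835.

|T(j6)| ≈ 0.3835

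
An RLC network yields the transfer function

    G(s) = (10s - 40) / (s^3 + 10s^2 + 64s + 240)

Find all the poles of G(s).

s = -2 ± 6j, -6

The poles are the roots of the denominator s^3 + 10s^2 + 64s + 240 = 0.
Trying s = -6: the polynomial evaluates to 0, so (s + 6) is a factor.
Dividing out leaves s^2 + 4s + 40 = 0.
The quadratic formula then gives s = -2 ± 6j.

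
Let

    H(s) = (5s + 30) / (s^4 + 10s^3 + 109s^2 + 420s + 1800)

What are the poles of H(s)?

s = -3 + 6j, -3 - 6j, -2 + 6j, -2 - 6j

The poles are the roots of the denominator s^4 + 10s^3 + 109s^2 + 420s + 1800 = 0.
No real roots exist; factor into two real quadratics: (s^2 + 6s + 45)(s^2 + 4s + 40) = 0.
Each quadratic gives a conjugate pair via the quadratic formula.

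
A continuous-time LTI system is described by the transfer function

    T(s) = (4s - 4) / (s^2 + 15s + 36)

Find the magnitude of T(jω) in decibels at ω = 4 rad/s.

Substitute s = j4: numerator = -4 + j16, denominator = 20 + j60.
|T(j4)| = |-4 + j16| / |20 + j60| = 16.492 / 63.246 ≈ 0.2608.
In decibels: 20·log₁₀(0.2608) ≈ -11.7 dB.

|T(j4)|_dB ≈ -11.7 dB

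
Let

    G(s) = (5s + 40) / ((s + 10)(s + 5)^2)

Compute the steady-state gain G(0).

Set s = 0: G(0) = (40) / (250) = 4/25.

G(0) = 4/25 ≈ 0.1600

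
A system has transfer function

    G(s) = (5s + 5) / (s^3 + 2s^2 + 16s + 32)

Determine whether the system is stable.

marginally stable

The denominator s^3 + 2s^2 + 16s + 32 factors as (s^2 + 16)(s + 2), giving poles at s = ±4j, -2.
Since the simple pole(s) at s = ±4j lie on the jω-axis with none in the right half-plane, the system is marginally stable.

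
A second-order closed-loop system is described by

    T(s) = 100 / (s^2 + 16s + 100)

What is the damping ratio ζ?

ζ = 0.8

Compare the denominator to the standard form s^2 + 2ζωₙs + ωₙ².
ωₙ² = 100, so ωₙ = 10 rad/s.
2ζωₙ = 16, so ζ = 16/(2·10) = 0.8.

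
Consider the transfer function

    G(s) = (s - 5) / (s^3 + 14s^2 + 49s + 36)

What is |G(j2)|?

Substitute s = j2: numerator = -5 + j2, denominator = -20 + j90.
|G(j2)| = |-5 + j2| / |-20 + j90| = 5.3852 / 92.195 ≈ 0.05841.

|G(j2)| ≈ 0.05841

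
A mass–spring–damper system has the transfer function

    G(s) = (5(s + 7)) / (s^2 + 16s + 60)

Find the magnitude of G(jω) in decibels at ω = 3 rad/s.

Substitute s = j3: numerator = 35 + j15, denominator = 51 + j48.
|G(j3)| = |35 + j15| / |51 + j48| = 38.079 / 70.036 ≈ 0.5437.
In decibels: 20·log₁₀(0.5437) ≈ -5.29 dB.

|G(j3)|_dB ≈ -5.29 dB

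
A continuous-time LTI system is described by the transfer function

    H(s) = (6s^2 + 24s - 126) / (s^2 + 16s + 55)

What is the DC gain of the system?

Set s = 0: H(0) = (-126) / (55) = -126/55.

H(0) = -126/55 ≈ -2.291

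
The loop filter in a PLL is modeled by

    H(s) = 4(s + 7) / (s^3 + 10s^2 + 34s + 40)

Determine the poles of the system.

s = -3 + j, -3 - j, -4

The poles are the roots of the denominator s^3 + 10s^2 + 34s + 40 = 0.
Trying s = -4: the polynomial evaluates to 0, so (s + 4) is a factor.
Dividing out leaves s^2 + 6s + 10 = 0.
The quadratic formula then gives s = -3 ± 1j.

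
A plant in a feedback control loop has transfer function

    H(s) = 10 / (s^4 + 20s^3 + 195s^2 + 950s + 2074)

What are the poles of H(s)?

s = -5 ± 6j, -5 ± 3j

The poles are the roots of the denominator s^4 + 20s^3 + 195s^2 + 950s + 2074 = 0.
No real roots exist; factor into two real quadratics: (s^2 + 10s + 61)(s^2 + 10s + 34) = 0.
Each quadratic gives a conjugate pair via the quadratic formula.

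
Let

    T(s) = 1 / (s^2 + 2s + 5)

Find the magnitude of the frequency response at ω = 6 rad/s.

Substitute s = j6: numerator = 1, denominator = -31 + j12.
|T(j6)| = |1| / |-31 + j12| = 1 / 33.242 ≈ 0.03008.

|T(j6)| ≈ 0.03008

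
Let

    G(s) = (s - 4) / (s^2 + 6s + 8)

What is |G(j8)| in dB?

Substitute s = j8: numerator = -4 + j8, denominator = -56 + j48.
|G(j8)| = |-4 + j8| / |-56 + j48| = 8.9443 / 73.756 ≈ 0.1213.
In decibels: 20·log₁₀(0.1213) ≈ -18.3 dB.

|G(j8)|_dB ≈ -18.3 dB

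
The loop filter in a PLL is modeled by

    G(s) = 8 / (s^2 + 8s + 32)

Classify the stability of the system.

The denominator s^2 + 8s + 32 factors as (s^2 + 8s + 32), giving poles at s = -4 + 4j, -4 - 4j.
Since all poles lie strictly in the left half-plane, the system is stable.

stable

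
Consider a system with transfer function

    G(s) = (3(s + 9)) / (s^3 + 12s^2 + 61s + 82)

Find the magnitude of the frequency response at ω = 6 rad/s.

|G(j6)| ≈ 0.08522

Substitute s = j6: numerator = 27 + j18, denominator = -350 + j150.
|G(j6)| = |27 + j18| / |-350 + j150| = 32.450 / 380.79 ≈ 0.08522.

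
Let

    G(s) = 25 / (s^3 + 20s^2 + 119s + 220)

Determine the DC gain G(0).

Set s = 0: G(0) = (25) / (220) = 5/44.

G(0) = 5/44 ≈ 0.1136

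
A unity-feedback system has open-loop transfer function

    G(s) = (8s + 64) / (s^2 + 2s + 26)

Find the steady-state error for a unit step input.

G(s) has no poles at the origin.
This is a Type 0 system. Kp = lim_{s→0} G(s) = 64/26 = 32/13.
e_ss = 1/(1 + Kp) = 1/(1 + 32/13) = 13/45 ≈ 0.2889.

e_ss = 0.2889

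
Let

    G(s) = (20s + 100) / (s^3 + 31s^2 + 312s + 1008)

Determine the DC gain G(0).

G(0) = 25/252 ≈ 0.09921

Set s = 0: G(0) = (100) / (1008) = 25/252.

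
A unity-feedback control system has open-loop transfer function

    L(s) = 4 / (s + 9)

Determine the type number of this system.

Type 0

The denominator has no factor of s at the origin — no free integrator — so this is a Type 0 system.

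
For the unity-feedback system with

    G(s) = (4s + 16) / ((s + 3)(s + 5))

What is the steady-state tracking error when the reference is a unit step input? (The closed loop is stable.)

G(s) has no poles at the origin.
This is a Type 0 system. Kp = lim_{s→0} G(s) = 16/15.
e_ss = 1/(1 + Kp) = 1/(1 + 16/15) = 15/31 ≈ 0.4839.

e_ss = 0.4839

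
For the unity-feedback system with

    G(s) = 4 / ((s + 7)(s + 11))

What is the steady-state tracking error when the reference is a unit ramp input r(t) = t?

G(s) has no poles at the origin.
This is a Type 0 system; Kv = lim_{s→0} s·G(s) = 0, so the steady-state error for a ramp input is infinite.

e_ss = ∞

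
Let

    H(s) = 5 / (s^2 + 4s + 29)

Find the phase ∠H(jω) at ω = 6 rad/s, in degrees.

∠H(j6) ≈ -106.3°

At s = j6: numerator = 5, denominator = -7 + j24.
∠H = ∠num − ∠den = 0° − (106.26°) = -106.3°.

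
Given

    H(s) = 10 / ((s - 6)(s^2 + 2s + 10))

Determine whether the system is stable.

unstable

The poles can be read from the denominator factors: s = 6, -1 ± 3j.
Since the pole(s) at s = 6 lie in the right half-plane, the system is unstable.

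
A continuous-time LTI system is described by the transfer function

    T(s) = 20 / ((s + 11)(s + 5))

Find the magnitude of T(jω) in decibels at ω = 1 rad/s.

Substitute s = j1: numerator = 20, denominator = 54 + j16.
|T(j1)| = |20| / |54 + j16| = 20 / 56.321 ≈ 0.3551.
In decibels: 20·log₁₀(0.3551) ≈ -8.99 dB.

|T(j1)|_dB ≈ -8.99 dB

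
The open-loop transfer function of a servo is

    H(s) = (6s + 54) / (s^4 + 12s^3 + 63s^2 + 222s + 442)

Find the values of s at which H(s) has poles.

The poles are the roots of the denominator s^4 + 12s^3 + 63s^2 + 222s + 442 = 0.
No real roots exist; factor into two real quadratics: (s^2 + 2s + 17)(s^2 + 10s + 26) = 0.
Each quadratic gives a conjugate pair via the quadratic formula.

s = -1 ± 4j, -5 ± j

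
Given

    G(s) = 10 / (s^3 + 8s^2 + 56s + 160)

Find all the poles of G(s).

s = -2 + 6j, -2 - 6j, -4

The poles are the roots of the denominator s^3 + 8s^2 + 56s + 160 = 0.
Trying s = -4: the polynomial evaluates to 0, so (s + 4) is a factor.
Dividing out leaves s^2 + 4s + 40 = 0.
The quadratic formula then gives s = -2 ± 6j.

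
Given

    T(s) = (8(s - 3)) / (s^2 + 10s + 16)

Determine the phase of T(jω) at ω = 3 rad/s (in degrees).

At s = j3: numerator = -24 + j24, denominator = 7 + j30.
∠T = ∠num − ∠den = 135° − (76.866°) = 58.13°.

∠T(j3) ≈ 58.13°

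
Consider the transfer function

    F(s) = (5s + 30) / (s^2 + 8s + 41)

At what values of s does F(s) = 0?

s = -6

Set the numerator to zero: 5s + 30 = 0, i.e. 5·(s + 6) = 0.
So s = -6.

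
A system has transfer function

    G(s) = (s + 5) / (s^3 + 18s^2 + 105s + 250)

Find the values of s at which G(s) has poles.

The poles are the roots of the denominator s^3 + 18s^2 + 105s + 250 = 0.
Trying s = -10: the polynomial evaluates to 0, so (s + 10) is a factor.
Dividing out leaves s^2 + 8s + 25 = 0.
The quadratic formula then gives s = -4 ± 3j.

s = -4 + 3j, -4 - 3j, -10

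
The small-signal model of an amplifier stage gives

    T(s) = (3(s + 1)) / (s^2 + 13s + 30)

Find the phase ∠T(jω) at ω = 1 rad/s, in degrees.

At s = j1: numerator = 3 + j3, denominator = 29 + j13.
∠T = ∠num − ∠den = 45° − (24.146°) = 20.85°.

∠T(j1) ≈ 20.85°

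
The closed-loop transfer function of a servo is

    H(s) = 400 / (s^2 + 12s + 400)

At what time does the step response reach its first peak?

Comparing s^2 + 12s + 400 to s^2 + 2ζωₙs + ωₙ²: ωₙ = 20 rad/s and ζ = 12/(2·20) = 0.3.
ζωₙ = 12/2 = 6, so ω_d = ωₙ√(1−ζ²) = √(ωₙ² − (ζωₙ)²) = √(400 − 6²) = √364 ≈ 19.08 rad/s.
t_p = π/ω_d = π/19.08 ≈ 0.1647 s.

t_p ≈ 0.1647 s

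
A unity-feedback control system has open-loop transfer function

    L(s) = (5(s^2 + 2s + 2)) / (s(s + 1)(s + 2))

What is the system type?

Type 1

The denominator has 1 factor of s at the origin (free integrator), so this is a Type 1 system.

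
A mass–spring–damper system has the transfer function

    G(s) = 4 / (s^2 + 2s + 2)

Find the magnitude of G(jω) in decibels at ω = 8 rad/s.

|G(j8)|_dB ≈ -24.1 dB

Substitute s = j8: numerator = 4, denominator = -62 + j16.
|G(j8)| = |4| / |-62 + j16| = 4 / 64.031 ≈ 0.06247.
In decibels: 20·log₁₀(0.06247) ≈ -24.1 dB.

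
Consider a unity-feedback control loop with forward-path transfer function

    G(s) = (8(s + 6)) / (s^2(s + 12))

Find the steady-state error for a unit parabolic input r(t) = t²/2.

e_ss = 0.2500

G(s) has 2 poles at the origin.
This is a Type 2 system. Ka = lim_{s→0} s^2·G(s) = 48/12 = 4.
e_ss = 1/Ka = 1/(4) = 1/4 ≈ 0.2500.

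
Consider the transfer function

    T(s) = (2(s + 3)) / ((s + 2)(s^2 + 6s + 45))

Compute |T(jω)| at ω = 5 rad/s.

|T(j5)| ≈ 0.06006

Substitute s = j5: numerator = 6 + j10, denominator = -110 + j160.
|T(j5)| = |6 + j10| / |-110 + j160| = 11.662 / 194.16 ≈ 0.06006.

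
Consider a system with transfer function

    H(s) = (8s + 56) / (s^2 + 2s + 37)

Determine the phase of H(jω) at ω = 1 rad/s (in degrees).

∠H(j1) ≈ 4.950°

At s = j1: numerator = 56 + j8, denominator = 36 + j2.
∠H = ∠num − ∠den = 8.1301° − (3.1798°) = 4.950°.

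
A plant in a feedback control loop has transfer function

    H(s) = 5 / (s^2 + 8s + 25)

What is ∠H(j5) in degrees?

∠H(j5) ≈ -90°

At s = j5: numerator = 5, denominator = j40.
∠H = ∠num − ∠den = 0° − (90°) = -90°.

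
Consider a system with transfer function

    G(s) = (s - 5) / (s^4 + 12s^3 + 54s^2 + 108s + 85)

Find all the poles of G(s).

s = -2 ± j, -4 ± j

The poles are the roots of the denominator s^4 + 12s^3 + 54s^2 + 108s + 85 = 0.
No real roots exist; factor into two real quadratics: (s^2 + 4s + 5)(s^2 + 8s + 17) = 0.
Each quadratic gives a conjugate pair via the quadratic formula.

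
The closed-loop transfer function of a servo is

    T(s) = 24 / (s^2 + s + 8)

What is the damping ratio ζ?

Compare the denominator to the standard form s^2 + 2ζωₙs + ωₙ².
ωₙ² = 8, so ωₙ = √8 ≈ 2.828 rad/s.
2ζωₙ = 1, so ζ = 1/(2·√8) ≈ 0.1768.

ζ ≈ 0.1768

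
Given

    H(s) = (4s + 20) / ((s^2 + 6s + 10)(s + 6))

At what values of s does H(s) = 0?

Set the numerator to zero: 4s + 20 = 0, i.e. 4·(s + 5) = 0.
So s = -5.

s = -5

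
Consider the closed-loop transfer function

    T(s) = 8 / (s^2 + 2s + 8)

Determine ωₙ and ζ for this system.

Compare the denominator to the standard form s^2 + 2ζωₙs + ωₙ².
ωₙ² = 8, so ωₙ = √8 ≈ 2.828 rad/s.
2ζωₙ = 2, so ζ = 2/(2·√8) ≈ 0.3536.
With ζ = 0.3536 the response is underdamped.

ωₙ ≈ 2.828 rad/s, ζ ≈ 0.3536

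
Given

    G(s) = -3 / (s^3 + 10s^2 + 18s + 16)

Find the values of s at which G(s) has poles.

The poles are the roots of the denominator s^3 + 10s^2 + 18s + 16 = 0.
Trying s = -8: the polynomial evaluates to 0, so (s + 8) is a factor.
Dividing out leaves s^2 + 2s + 2 = 0.
The quadratic formula then gives s = -1 ± 1j.

s = -1 + j, -1 - j, -8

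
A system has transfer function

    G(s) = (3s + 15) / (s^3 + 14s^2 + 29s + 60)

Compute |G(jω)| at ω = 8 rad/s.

|G(j8)| ≈ 0.03210

Substitute s = j8: numerator = 15 + j24, denominator = -836 - j280.
|G(j8)| = |15 + j24| / |-836 - j280| = 28.302 / 881.64 ≈ 0.03210.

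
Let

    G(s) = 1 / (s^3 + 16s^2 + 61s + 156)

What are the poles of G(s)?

The poles are the roots of the denominator s^3 + 16s^2 + 61s + 156 = 0.
Trying s = -12: the polynomial evaluates to 0, so (s + 12) is a factor.
Dividing out leaves s^2 + 4s + 13 = 0.
The quadratic formula then gives s = -2 ± 3j.

s = -2 + 3j, -2 - 3j, -12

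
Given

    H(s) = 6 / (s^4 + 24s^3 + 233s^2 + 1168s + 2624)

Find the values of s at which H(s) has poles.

The poles are the roots of the denominator s^4 + 24s^3 + 233s^2 + 1168s + 2624 = 0.
Trying s = -8: the polynomial evaluates to 0, so (s + 8) is a factor.
Dividing out leaves s^3 + 16s^2 + 105s + 328 = 0.
This factors further as (s^2 + 8s + 41)(s + 8) = 0.

s = -4 ± 5j, -8, -8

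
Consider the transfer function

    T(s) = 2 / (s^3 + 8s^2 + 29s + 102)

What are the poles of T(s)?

s = -6, -1 + 4j, -1 - 4j

The poles are the roots of the denominator s^3 + 8s^2 + 29s + 102 = 0.
Trying s = -6: the polynomial evaluates to 0, so (s + 6) is a factor.
Dividing out leaves s^2 + 2s + 17 = 0.
The quadratic formula then gives s = -1 ± 4j.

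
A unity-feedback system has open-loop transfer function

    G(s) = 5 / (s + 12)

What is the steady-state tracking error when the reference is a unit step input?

e_ss = 0.7059

G(s) has no poles at the origin.
This is a Type 0 system. Kp = lim_{s→0} G(s) = 5/12.
e_ss = 1/(1 + Kp) = 1/(1 + 5/12) = 12/17 ≈ 0.7059.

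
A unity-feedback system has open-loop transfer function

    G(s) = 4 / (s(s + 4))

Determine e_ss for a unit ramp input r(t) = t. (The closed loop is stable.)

e_ss = 1

G(s) has one pole at the origin.
This is a Type 1 system. Kv = lim_{s→0} s·G(s) = 4/4 = 1.
e_ss = 1/Kv = 1/(1) = 1.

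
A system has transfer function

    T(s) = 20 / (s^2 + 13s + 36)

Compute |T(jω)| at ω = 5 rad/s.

Substitute s = j5: numerator = 20, denominator = 11 + j65.
|T(j5)| = |20| / |11 + j65| = 20 / 65.924 ≈ 0.3034.

|T(j5)| ≈ 0.3034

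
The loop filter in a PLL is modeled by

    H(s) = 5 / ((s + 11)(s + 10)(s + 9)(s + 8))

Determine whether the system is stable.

stable

The poles can be read from the denominator factors: s = -11, -10, -9, -8.
Since all poles lie strictly in the left half-plane, the system is stable.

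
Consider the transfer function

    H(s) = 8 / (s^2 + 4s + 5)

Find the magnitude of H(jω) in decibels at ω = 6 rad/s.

Substitute s = j6: numerator = 8, denominator = -31 + j24.
|H(j6)| = |8| / |-31 + j24| = 8 / 39.205 ≈ 0.2041.
In decibels: 20·log₁₀(0.2041) ≈ -13.8 dB.

|H(j6)|_dB ≈ -13.8 dB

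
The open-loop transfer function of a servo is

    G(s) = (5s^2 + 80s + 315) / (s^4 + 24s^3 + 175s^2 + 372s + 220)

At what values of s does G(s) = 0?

Set the numerator to zero: 5s^2 + 80s + 315 = 0, i.e. 5·(s^2 + 16s + 63) = 0.
Factoring: (s + 9)(s + 7) = 0.

s = -9, -7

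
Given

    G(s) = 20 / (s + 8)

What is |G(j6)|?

|G(j6)| = 2

Substitute s = j6: numerator = 20, denominator = 8 + j6.
|G(j6)| = |20| / |8 + j6| = 20 / 10 = 2.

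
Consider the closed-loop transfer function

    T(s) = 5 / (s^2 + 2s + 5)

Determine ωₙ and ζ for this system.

Compare the denominator to the standard form s^2 + 2ζωₙs + ωₙ².
ωₙ² = 5, so ωₙ = √5 ≈ 2.236 rad/s.
2ζωₙ = 2, so ζ = 2/(2·√5) ≈ 0.4472.

ωₙ ≈ 2.236 rad/s, ζ ≈ 0.4472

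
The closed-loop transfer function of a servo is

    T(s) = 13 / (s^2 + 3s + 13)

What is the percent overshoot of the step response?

Comparing s^2 + 3s + 13 to s^2 + 2ζωₙs + ωₙ²: ωₙ = √13 ≈ 3.606 rad/s and ζ = 3/(2·√13) ≈ 0.4160.
%OS = 100·exp(−πζ/√(1−ζ²)) = 100·exp(−π·0.4160/√(1−0.4160²)) ≈ 23.8%.

%OS ≈ 23.8%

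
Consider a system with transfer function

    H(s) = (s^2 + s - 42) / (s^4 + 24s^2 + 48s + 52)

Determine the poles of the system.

s = 1 + 5j, 1 - 5j, -1 + j, -1 - j

The poles are the roots of the denominator s^4 + 24s^2 + 48s + 52 = 0.
No real roots exist; factor into two real quadratics: (s^2 - 2s + 26)(s^2 + 2s + 2) = 0.
Each quadratic gives a conjugate pair via the quadratic formula.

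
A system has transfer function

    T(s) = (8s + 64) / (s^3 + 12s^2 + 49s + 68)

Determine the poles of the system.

The poles are the roots of the denominator s^3 + 12s^2 + 49s + 68 = 0.
Trying s = -4: the polynomial evaluates to 0, so (s + 4) is a factor.
Dividing out leaves s^2 + 8s + 17 = 0.
The quadratic formula then gives s = -4 ± 1j.

s = -4 ± j, -4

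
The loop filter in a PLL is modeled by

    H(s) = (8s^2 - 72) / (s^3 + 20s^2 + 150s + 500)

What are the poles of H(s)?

The poles are the roots of the denominator s^3 + 20s^2 + 150s + 500 = 0.
Trying s = -10: the polynomial evaluates to 0, so (s + 10) is a factor.
Dividing out leaves s^2 + 10s + 50 = 0.
The quadratic formula then gives s = -5 ± 5j.

s = -5 ± 5j, -10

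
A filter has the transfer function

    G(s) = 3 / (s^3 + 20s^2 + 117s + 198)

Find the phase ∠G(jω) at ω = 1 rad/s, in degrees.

At s = j1: numerator = 3, denominator = 178 + j116.
∠G = ∠num − ∠den = 0° − (33.092°) = -33.09°.

∠G(j1) ≈ -33.09°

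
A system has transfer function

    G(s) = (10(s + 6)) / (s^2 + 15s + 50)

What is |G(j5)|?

Substitute s = j5: numerator = 60 + j50, denominator = 25 + j75.
|G(j5)| = |60 + j50| / |25 + j75| = 78.102 / 79.057 ≈ 0.9879.

|G(j5)| ≈ 0.9879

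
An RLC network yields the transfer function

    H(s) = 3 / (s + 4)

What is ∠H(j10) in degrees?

∠H(j10) ≈ -68.20°

At s = j10: numerator = 3, denominator = 4 + j10.
∠H = ∠num − ∠den = 0° − (68.199°) = -68.20°.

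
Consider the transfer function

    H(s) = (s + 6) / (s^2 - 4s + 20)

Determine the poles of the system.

s = 2 + 4j, 2 - 4j

The poles are the roots of the denominator s^2 - 4s + 20 = 0.
Using the quadratic formula: s = (4 ± √(-64))/2 = 2 ± 4j.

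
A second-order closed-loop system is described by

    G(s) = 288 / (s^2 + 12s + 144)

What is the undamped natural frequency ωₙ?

ωₙ = 12 rad/s

Compare the denominator to the standard form s^2 + 2ζωₙs + ωₙ².
ωₙ² = 144, so ωₙ = 12 rad/s.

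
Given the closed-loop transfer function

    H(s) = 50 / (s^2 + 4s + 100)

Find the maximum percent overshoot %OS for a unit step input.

Comparing s^2 + 4s + 100 to s^2 + 2ζωₙs + ωₙ²: ωₙ = 10 rad/s and ζ = 4/(2·10) = 0.2.
%OS = 100·exp(−πζ/√(1−ζ²)) = 100·exp(−π·0.2/√(1−0.2²)) ≈ 52.7%.

%OS ≈ 52.7%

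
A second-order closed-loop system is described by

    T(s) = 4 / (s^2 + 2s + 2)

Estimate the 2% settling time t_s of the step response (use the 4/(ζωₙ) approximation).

Comparing s^2 + 2s + 2 to s^2 + 2ζωₙs + ωₙ²: ωₙ = √2 ≈ 1.414 rad/s and ζ = 2/(2·√2) ≈ 0.7071.
ζωₙ = 2/2 = 1, so t_s ≈ 4/(ζωₙ) = 4/1 = 4 s.

t_s ≈ 4 s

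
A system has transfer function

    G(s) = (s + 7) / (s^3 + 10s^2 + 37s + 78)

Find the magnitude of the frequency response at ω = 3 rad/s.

Substitute s = j3: numerator = 7 + j3, denominator = -12 + j84.
|G(j3)| = |7 + j3| / |-12 + j84| = 7.6158 / 84.853 ≈ 0.08975.

|G(j3)| ≈ 0.08975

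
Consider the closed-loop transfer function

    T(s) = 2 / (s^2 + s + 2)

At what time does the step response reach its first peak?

Comparing s^2 + s + 2 to s^2 + 2ζωₙs + ωₙ²: ωₙ = √2 ≈ 1.414 rad/s and ζ = 1/(2·√2) ≈ 0.3536.
ζωₙ = 1/2 = 0.5, so ω_d = ωₙ√(1−ζ²) = √(ωₙ² − (ζωₙ)²) = √(2 − 0.5²) = √1.75 ≈ 1.323 rad/s.
t_p = π/ω_d = π/1.323 ≈ 2.375 s.

t_p ≈ 2.375 s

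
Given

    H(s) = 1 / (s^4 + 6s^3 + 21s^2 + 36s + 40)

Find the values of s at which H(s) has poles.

The poles are the roots of the denominator s^4 + 6s^3 + 21s^2 + 36s + 40 = 0.
No real roots exist; factor into two real quadratics: (s^2 + 4s + 8)(s^2 + 2s + 5) = 0.
Each quadratic gives a conjugate pair via the quadratic formula.

s = -2 ± 2j, -1 ± 2j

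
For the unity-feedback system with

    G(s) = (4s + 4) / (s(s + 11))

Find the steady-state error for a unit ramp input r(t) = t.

G(s) has one pole at the origin.
This is a Type 1 system. Kv = lim_{s→0} s·G(s) = 4/11.
e_ss = 1/Kv = 1/(4/11) = 11/4 ≈ 2.750.

e_ss = 2.750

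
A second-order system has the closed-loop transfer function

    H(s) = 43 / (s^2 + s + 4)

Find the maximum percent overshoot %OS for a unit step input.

Comparing s^2 + s + 4 to s^2 + 2ζωₙs + ωₙ²: ωₙ = 2 rad/s and ζ = 1/(2·2) = 0.25.
%OS = 100·exp(−πζ/√(1−ζ²)) = 100·exp(−π·0.25/√(1−0.25²)) ≈ 44.4%.

%OS ≈ 44.4%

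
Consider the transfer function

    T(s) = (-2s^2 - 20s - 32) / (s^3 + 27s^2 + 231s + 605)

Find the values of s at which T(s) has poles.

The poles are the roots of the denominator s^3 + 27s^2 + 231s + 605 = 0.
Trying s = -11: the polynomial evaluates to 0, so (s + 11) is a factor.
Dividing out leaves s^2 + 16s + 55 = 0.
Factoring the quadratic: (s + 11)(s + 5) = 0.

s = -11, -11, -5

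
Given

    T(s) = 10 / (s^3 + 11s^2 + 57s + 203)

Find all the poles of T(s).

The poles are the roots of the denominator s^3 + 11s^2 + 57s + 203 = 0.
Trying s = -7: the polynomial evaluates to 0, so (s + 7) is a factor.
Dividing out leaves s^2 + 4s + 29 = 0.
The quadratic formula then gives s = -2 ± 5j.

s = -7, -2 + 5j, -2 - 5j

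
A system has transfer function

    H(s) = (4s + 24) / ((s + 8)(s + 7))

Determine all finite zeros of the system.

s = -6

Set the numerator to zero: 4s + 24 = 0, i.e. 4·(s + 6) = 0.
So s = -6.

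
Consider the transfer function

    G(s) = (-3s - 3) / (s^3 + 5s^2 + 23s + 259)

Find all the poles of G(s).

s = 1 + 6j, 1 - 6j, -7

The poles are the roots of the denominator s^3 + 5s^2 + 23s + 259 = 0.
Trying s = -7: the polynomial evaluates to 0, so (s + 7) is a factor.
Dividing out leaves s^2 - 2s + 37 = 0.
The quadratic formula then gives s = 1 ± 6j.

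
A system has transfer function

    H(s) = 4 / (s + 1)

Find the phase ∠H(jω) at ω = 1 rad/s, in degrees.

∠H(j1) ≈ -45°

At s = j1: numerator = 4, denominator = 1 + j1.
∠H = ∠num − ∠den = 0° − (45°) = -45°.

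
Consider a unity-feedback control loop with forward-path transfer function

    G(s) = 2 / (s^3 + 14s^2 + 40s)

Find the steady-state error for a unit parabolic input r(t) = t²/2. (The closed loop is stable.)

e_ss = ∞

G(s) has one pole at the origin.
This is a Type 1 system; Ka = lim_{s→0} s^2·G(s) = 0, so the steady-state error for a parabola input is infinite.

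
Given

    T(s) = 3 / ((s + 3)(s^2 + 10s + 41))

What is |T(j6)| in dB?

Substitute s = j6: numerator = 3, denominator = -345 + j210.
|T(j6)| = |3| / |-345 + j210| = 3 / 403.89 ≈ 0.007428.
In decibels: 20·log₁₀(0.007428) ≈ -42.6 dB.

|T(j6)|_dB ≈ -42.6 dB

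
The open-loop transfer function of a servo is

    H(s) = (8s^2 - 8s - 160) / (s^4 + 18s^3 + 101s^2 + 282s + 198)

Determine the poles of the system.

The poles are the roots of the denominator s^4 + 18s^3 + 101s^2 + 282s + 198 = 0.
Trying s = -1: the polynomial evaluates to 0, so (s + 1) is a factor.
Dividing out leaves s^3 + 17s^2 + 84s + 198 = 0.
This factors further as (s^2 + 6s + 18)(s + 11) = 0.

s = -3 ± 3j, -1, -11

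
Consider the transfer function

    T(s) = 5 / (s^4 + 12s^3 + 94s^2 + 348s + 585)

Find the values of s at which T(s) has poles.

s = -3 ± 6j, -3 ± 2j

The poles are the roots of the denominator s^4 + 12s^3 + 94s^2 + 348s + 585 = 0.
No real roots exist; factor into two real quadratics: (s^2 + 6s + 45)(s^2 + 6s + 13) = 0.
Each quadratic gives a conjugate pair via the quadratic formula.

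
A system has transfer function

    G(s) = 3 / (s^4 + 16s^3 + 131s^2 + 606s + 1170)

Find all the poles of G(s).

The poles are the roots of the denominator s^4 + 16s^3 + 131s^2 + 606s + 1170 = 0.
No real roots exist; factor into two real quadratics: (s^2 + 6s + 45)(s^2 + 10s + 26) = 0.
Each quadratic gives a conjugate pair via the quadratic formula.

s = -3 + 6j, -3 - 6j, -5 + j, -5 - j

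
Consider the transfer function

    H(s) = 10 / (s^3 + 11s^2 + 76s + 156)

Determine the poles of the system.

s = -4 ± 6j, -3

The poles are the roots of the denominator s^3 + 11s^2 + 76s + 156 = 0.
Trying s = -3: the polynomial evaluates to 0, so (s + 3) is a factor.
Dividing out leaves s^2 + 8s + 52 = 0.
The quadratic formula then gives s = -4 ± 6j.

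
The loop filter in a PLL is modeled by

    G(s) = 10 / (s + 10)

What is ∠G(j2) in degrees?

At s = j2: numerator = 10, denominator = 10 + j2.
∠G = ∠num − ∠den = 0° − (11.310°) = -11.31°.

∠G(j2) ≈ -11.31°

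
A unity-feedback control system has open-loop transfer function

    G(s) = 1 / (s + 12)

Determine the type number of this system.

Type 0

The denominator has no factor of s at the origin — no free integrator — so this is a Type 0 system.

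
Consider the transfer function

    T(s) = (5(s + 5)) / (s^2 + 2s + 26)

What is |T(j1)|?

Substitute s = j1: numerator = 25 + j5, denominator = 25 + j2.
|T(j1)| = |25 + j5| / |25 + j2| = 25.495 / 25.080 ≈ 1.017.

|T(j1)| ≈ 1.017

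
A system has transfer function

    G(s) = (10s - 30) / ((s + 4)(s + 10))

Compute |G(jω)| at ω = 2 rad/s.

|G(j2)| ≈ 0.7906

Substitute s = j2: numerator = -30 + j20, denominator = 36 + j28.
|G(j2)| = |-30 + j20| / |36 + j28| = 36.056 / 45.607 ≈ 0.7906.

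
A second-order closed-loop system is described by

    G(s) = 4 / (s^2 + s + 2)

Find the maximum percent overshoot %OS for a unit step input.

Comparing s^2 + s + 2 to s^2 + 2ζωₙs + ωₙ²: ωₙ = √2 ≈ 1.414 rad/s and ζ = 1/(2·√2) ≈ 0.3536.
%OS = 100·exp(−πζ/√(1−ζ²)) = 100·exp(−π·0.3536/√(1−0.3536²)) ≈ 30.5%.

%OS ≈ 30.5%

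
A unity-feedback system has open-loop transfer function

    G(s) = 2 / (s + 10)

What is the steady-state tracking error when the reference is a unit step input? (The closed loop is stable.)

G(s) has no poles at the origin.
This is a Type 0 system. Kp = lim_{s→0} G(s) = 2/10 = 1/5.
e_ss = 1/(1 + Kp) = 1/(1 + 1/5) = 5/6 ≈ 0.8333.

e_ss = 0.8333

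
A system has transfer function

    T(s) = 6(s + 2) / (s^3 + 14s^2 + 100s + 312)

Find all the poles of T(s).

The poles are the roots of the denominator s^3 + 14s^2 + 100s + 312 = 0.
Trying s = -6: the polynomial evaluates to 0, so (s + 6) is a factor.
Dividing out leaves s^2 + 8s + 52 = 0.
The quadratic formula then gives s = -4 ± 6j.

s = -4 + 6j, -4 - 6j, -6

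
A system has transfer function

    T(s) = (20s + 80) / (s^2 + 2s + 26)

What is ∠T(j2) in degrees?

At s = j2: numerator = 80 + j40, denominator = 22 + j4.
∠T = ∠num − ∠den = 26.565° − (10.305°) = 16.26°.

∠T(j2) ≈ 16.26°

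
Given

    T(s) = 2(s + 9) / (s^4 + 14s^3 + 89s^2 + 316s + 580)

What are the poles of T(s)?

s = -2 ± 4j, -5 ± 2j

The poles are the roots of the denominator s^4 + 14s^3 + 89s^2 + 316s + 580 = 0.
No real roots exist; factor into two real quadratics: (s^2 + 4s + 20)(s^2 + 10s + 29) = 0.
Each quadratic gives a conjugate pair via the quadratic formula.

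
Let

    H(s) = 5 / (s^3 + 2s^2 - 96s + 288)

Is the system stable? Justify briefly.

The denominator s^3 + 2s^2 - 96s + 288 factors as (s + 12)(s - 4)(s - 6), giving poles at s = -12, 4, 6.
Since the pole(s) at s = 4, 6 lie in the right half-plane, the system is unstable.

unstable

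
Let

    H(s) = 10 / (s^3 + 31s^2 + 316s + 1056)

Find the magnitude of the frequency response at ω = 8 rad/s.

|H(j8)| ≈ 0.004506

Substitute s = j8: numerator = 10, denominator = -928 + j2016.
|H(j8)| = |10| / |-928 + j2016| = 10 / 2219.3 ≈ 0.004506.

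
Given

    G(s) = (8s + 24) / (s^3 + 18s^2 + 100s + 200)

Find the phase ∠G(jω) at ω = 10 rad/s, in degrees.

At s = j10: numerator = 24 + j80, denominator = -1600.
∠G = ∠num − ∠den = 73.301° − (180°) = -106.7°.

∠G(j10) ≈ -106.7°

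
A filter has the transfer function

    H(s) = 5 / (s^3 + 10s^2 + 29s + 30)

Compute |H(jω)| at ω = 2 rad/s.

Substitute s = j2: numerator = 5, denominator = -10 + j50.
|H(j2)| = |5| / |-10 + j50| = 5 / 50.990 ≈ 0.09806.

|H(j2)| ≈ 0.09806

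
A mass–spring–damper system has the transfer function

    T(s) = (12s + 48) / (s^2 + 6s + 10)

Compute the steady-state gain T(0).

Set s = 0: T(0) = (48) / (10) = 24/5.

T(0) = 24/5 ≈ 4.800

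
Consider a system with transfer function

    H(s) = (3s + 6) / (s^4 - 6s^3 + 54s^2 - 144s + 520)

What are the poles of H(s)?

s = 1 + 5j, 1 - 5j, 2 + 4j, 2 - 4j

The poles are the roots of the denominator s^4 - 6s^3 + 54s^2 - 144s + 520 = 0.
No real roots exist; factor into two real quadratics: (s^2 - 2s + 26)(s^2 - 4s + 20) = 0.
Each quadratic gives a conjugate pair via the quadratic formula.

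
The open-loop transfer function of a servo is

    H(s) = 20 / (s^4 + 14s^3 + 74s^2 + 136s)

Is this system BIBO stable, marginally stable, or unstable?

marginally stable

The denominator s^4 + 14s^3 + 74s^2 + 136s factors as s(s + 4)(s^2 + 10s + 34), giving poles at s = 0, -4, -5 + 3j, -5 - 3j.
Since the simple pole(s) at s = 0 lie on the jω-axis with none in the right half-plane, the system is marginally stable.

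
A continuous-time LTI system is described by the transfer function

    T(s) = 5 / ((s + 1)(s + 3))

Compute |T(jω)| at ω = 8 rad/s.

Substitute s = j8: numerator = 5, denominator = -61 + j32.
|T(j8)| = |5| / |-61 + j32| = 5 / 68.884 ≈ 0.07259.

|T(j8)| ≈ 0.07259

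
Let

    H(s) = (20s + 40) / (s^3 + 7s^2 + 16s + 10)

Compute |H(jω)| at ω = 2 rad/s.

Substitute s = j2: numerator = 40 + j40, denominator = -18 + j24.
|H(j2)| = |40 + j40| / |-18 + j24| = 56.569 / 30 ≈ 1.886.

|H(j2)| ≈ 1.886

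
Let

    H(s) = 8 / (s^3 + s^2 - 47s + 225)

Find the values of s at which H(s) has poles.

s = 4 + 3j, 4 - 3j, -9

The poles are the roots of the denominator s^3 + s^2 - 47s + 225 = 0.
Trying s = -9: the polynomial evaluates to 0, so (s + 9) is a factor.
Dividing out leaves s^2 - 8s + 25 = 0.
The quadratic formula then gives s = 4 ± 3j.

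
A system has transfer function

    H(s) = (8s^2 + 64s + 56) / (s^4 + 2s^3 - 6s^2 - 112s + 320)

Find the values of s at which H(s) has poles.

The poles are the roots of the denominator s^4 + 2s^3 - 6s^2 - 112s + 320 = 0.
No real roots exist; factor into two real quadratics: (s^2 + 8s + 32)(s^2 - 6s + 10) = 0.
Each quadratic gives a conjugate pair via the quadratic formula.

s = -4 + 4j, -4 - 4j, 3 + j, 3 - j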